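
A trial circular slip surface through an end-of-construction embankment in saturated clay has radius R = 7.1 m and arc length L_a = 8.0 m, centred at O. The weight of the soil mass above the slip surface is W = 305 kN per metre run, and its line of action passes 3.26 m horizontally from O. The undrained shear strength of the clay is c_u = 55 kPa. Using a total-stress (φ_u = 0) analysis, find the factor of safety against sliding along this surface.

FS = 3.14

Taking moments about the centre O, the resisting moment is provided by the undrained shear strength acting along the arc:
M_R = c_u·L_a·R = 55·8.00·7.1 = 3124.0 kN·m/m
M_D = W·d = 305·3.26 = 994.3 kN·m/m
FS = M_R / M_D = 3124.0 / 994.3 = 3.142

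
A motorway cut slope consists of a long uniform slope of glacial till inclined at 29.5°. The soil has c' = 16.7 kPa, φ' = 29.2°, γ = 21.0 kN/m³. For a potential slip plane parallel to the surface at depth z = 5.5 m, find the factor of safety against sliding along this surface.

For an infinite slope with a slip plane parallel to the surface (no pore pressure): FS = [c' + γz cos²β tanφ'] / [γz sinβ cosβ].
γz = 21.0·5.5 = 115.50 kN/m²
Numerator = 16.7 + 115.50·cos²29.5°·tan29.2° = 16.7 + 115.50·0.7575·0.5589 = 65.598 kPa
Denominator = 115.50·sin29.5°·cos29.5° = 115.50·0.4924·0.8704 = 49.501 kPa
FS = 65.598 / 49.501 = 1.325

FS = 1.33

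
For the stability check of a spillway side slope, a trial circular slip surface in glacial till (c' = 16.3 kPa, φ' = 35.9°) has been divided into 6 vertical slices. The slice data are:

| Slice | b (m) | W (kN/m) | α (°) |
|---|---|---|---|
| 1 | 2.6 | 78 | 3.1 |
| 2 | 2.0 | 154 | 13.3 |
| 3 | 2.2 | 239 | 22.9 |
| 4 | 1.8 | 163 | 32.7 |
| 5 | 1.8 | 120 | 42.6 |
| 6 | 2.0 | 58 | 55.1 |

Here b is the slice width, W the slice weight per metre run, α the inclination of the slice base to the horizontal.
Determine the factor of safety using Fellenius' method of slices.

FS = 2.17

Ordinary method of slices: FS = Σ[c'·Δl_i + (W_i cosα_i)·tanφ'] / Σ W_i sinα_i, with Δl_i = b_i / cosα_i.
Slice 1: Δl = 2.6/cos3.1° = 2.604 m; N'_1 = 78·cos3.1° = 77.9; c'Δl = 42.44; W sinα = 4.2
Slice 2: Δl = 2.0/cos13.3° = 2.055 m; N'_2 = 154·cos13.3° = 149.9; c'Δl = 33.50; W sinα = 35.4
Slice 3: Δl = 2.2/cos22.9° = 2.388 m; N'_3 = 239·cos22.9° = 220.2; c'Δl = 38.93; W sinα = 93.0
Slice 4: Δl = 1.8/cos32.7° = 2.139 m; N'_4 = 163·cos32.7° = 137.2; c'Δl = 34.87; W sinα = 88.1
Slice 5: Δl = 1.8/cos42.6° = 2.445 m; N'_5 = 120·cos42.6° = 88.3; c'Δl = 39.86; W sinα = 81.2
Slice 6: Δl = 2.0/cos55.1° = 3.496 m; N'_6 = 58·cos55.1° = 33.2; c'Δl = 56.98; W sinα = 47.6
Σc'Δl = 246.6 kN/m; ΣN' = 706.6 kN/m; ΣW sinα = 349.5 kN/m
Resisting = 246.6 + 706.6·tan35.9° = 246.6 + 511.5 = 758.1 kN/m
FS = 758.1 / 349.5 = 2.169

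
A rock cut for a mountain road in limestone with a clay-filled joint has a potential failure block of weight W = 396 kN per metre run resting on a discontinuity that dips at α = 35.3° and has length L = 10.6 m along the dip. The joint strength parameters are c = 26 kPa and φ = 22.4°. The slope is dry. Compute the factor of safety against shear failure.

FS = 1.79

Resolving the block weight along and normal to the plane and applying the Mohr–Coulomb strength on the joint:
N' = W cosα = 396·cos35.3° = 323.2 kN/m
Driving force T = W sinα = 396·sin35.3° = 228.8 kN/m
Resisting force R = c·L + N'·tanφ = 26·10.6 + 323.2·tan22.4° = 275.6 + 133.2 = 408.8 kN/m
FS = R / T = 408.8 / 228.8 = 1.787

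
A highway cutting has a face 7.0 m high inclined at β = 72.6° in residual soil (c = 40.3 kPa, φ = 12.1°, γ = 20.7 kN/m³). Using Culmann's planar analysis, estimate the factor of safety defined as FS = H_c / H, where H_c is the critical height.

H_c = (4c/γ) · sinβ cosφ / [1 − cos(β − φ)]
    = (4·40.3/20.7) · sin72.6°·cos12.1° / [1 − cos60.5°]
    = 7.787 · 0.9330 / 0.5076 = 14.32 m
FS = H_c / H = 14.32 / 7.0 = 2.045

FS = 2.05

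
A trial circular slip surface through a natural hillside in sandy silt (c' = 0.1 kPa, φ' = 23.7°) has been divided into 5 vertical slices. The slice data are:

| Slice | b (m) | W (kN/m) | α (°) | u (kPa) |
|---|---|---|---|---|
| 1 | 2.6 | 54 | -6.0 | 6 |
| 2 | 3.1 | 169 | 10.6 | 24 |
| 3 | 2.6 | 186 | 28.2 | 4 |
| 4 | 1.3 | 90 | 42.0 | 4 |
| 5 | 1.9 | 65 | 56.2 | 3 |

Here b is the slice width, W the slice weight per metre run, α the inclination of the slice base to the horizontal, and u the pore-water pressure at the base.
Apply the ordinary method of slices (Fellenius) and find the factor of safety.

Ordinary method of slices: FS = Σ[c'·Δl_i + (W_i cosα_i − u_i·Δl_i)·tanφ'] / Σ W_i sinα_i, with Δl_i = b_i / cosα_i.
Slice 1: Δl = 2.6/cos(-6.0°) = 2.614 m; N'_1 = 54·cos(-6.0°) − 6·2.614 = 38.0; c'Δl = 0.26; W sinα = -5.6
Slice 2: Δl = 3.1/cos10.6° = 3.154 m; N'_2 = 169·cos10.6° − 24·3.154 = 90.4; c'Δl = 0.32; W sinα = 31.1
Slice 3: Δl = 2.6/cos28.2° = 2.950 m; N'_3 = 186·cos28.2° − 4·2.950 = 152.1; c'Δl = 0.30; W sinα = 87.9
Slice 4: Δl = 1.3/cos42.0° = 1.749 m; N'_4 = 90·cos42.0° − 4·1.749 = 59.9; c'Δl = 0.17; W sinα = 60.2
Slice 5: Δl = 1.9/cos56.2° = 3.415 m; N'_5 = 65·cos56.2° − 3·3.415 = 25.9; c'Δl = 0.34; W sinα = 54.0
Σc'Δl = 1.4 kN/m; ΣN' = 366.4 kN/m; ΣW sinα = 227.6 kN/m
Resisting = 1.4 + 366.4·tan23.7° = 1.4 + 160.8 = 162.2 kN/m
FS = 162.2 / 227.6 = 0.713

FS = 0.71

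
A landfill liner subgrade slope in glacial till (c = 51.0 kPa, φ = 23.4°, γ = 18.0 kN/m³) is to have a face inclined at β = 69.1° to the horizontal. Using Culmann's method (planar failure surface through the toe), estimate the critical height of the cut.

H_c = 32.22 m

Culmann's analysis gives the critical failure plane at α_cr = (β + φ)/2 = (69.1 + 23.4)/2 = 46.2°, and the critical height
H_c = (4c/γ) · sinβ cosφ / [1 − cos(β − φ)]
    = (4·51.0/18.0) · sin69.1°·cos23.4° / [1 − cos(45.7°)]
    = 11.333 · 0.9342·0.9178 / [1 − 0.6984]
    = 11.333 · 0.8574 / 0.3016
    = 32.22 m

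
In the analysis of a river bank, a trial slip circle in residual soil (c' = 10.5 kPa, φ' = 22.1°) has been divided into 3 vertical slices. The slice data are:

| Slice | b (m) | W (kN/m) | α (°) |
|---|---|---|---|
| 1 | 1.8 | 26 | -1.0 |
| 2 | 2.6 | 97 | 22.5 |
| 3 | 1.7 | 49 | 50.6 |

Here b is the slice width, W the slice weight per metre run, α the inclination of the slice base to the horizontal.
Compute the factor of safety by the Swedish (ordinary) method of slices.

Ordinary method of slices: FS = Σ[c'·Δl_i + (W_i cosα_i)·tanφ'] / Σ W_i sinα_i, with Δl_i = b_i / cosα_i.
Slice 1: Δl = 1.8/cos(-1.0°) = 1.800 m; N'_1 = 26·cos(-1.0°) = 26.0; c'Δl = 18.90; W sinα = -0.5
Slice 2: Δl = 2.6/cos22.5° = 2.814 m; N'_2 = 97·cos22.5° = 89.6; c'Δl = 29.55; W sinα = 37.1
Slice 3: Δl = 1.7/cos50.6° = 2.678 m; N'_3 = 49·cos50.6° = 31.1; c'Δl = 28.12; W sinα = 37.9
Σc'Δl = 76.6 kN/m; ΣN' = 146.7 kN/m; ΣW sinα = 74.5 kN/m
Resisting = 76.6 + 146.7·tan22.1° = 76.6 + 59.6 = 136.1 kN/m
FS = 136.1 / 74.5 = 1.827

FS = 1.83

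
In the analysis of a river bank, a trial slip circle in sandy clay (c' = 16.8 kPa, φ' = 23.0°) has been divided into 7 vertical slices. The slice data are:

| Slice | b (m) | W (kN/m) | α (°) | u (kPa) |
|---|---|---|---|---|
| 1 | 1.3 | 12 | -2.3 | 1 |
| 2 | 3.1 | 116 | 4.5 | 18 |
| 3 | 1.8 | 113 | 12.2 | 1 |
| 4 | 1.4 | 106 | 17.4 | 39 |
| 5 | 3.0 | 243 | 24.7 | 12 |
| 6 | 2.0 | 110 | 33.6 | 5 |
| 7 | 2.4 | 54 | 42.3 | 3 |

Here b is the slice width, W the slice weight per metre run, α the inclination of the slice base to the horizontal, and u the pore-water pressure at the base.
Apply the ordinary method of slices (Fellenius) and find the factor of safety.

FS = 1.89

Ordinary method of slices: FS = Σ[c'·Δl_i + (W_i cosα_i − u_i·Δl_i)·tanφ'] / Σ W_i sinα_i, with Δl_i = b_i / cosα_i.
Slice 1: Δl = 1.3/cos(-2.3°) = 1.301 m; N'_1 = 12·cos(-2.3°) − 1·1.301 = 10.7; c'Δl = 21.86; W sinα = -0.5
Slice 2: Δl = 3.1/cos4.5° = 3.110 m; N'_2 = 116·cos4.5° − 18·3.110 = 59.7; c'Δl = 52.24; W sinα = 9.1
Slice 3: Δl = 1.8/cos12.2° = 1.842 m; N'_3 = 113·cos12.2° − 1·1.842 = 108.6; c'Δl = 30.94; W sinα = 23.9
Slice 4: Δl = 1.4/cos17.4° = 1.467 m; N'_4 = 106·cos17.4° − 39·1.467 = 43.9; c'Δl = 24.65; W sinα = 31.7
Slice 5: Δl = 3.0/cos24.7° = 3.302 m; N'_5 = 243·cos24.7° − 12·3.302 = 181.1; c'Δl = 55.48; W sinα = 101.5
Slice 6: Δl = 2.0/cos33.6° = 2.401 m; N'_6 = 110·cos33.6° − 5·2.401 = 79.6; c'Δl = 40.34; W sinα = 60.9
Slice 7: Δl = 2.4/cos42.3° = 3.245 m; N'_7 = 54·cos42.3° − 3·3.245 = 30.2; c'Δl = 54.51; W sinα = 36.3
Σc'Δl = 280.0 kN/m; ΣN' = 513.9 kN/m; ΣW sinα = 263.0 kN/m
Resisting = 280.0 + 513.9·tan23.0° = 280.0 + 218.1 = 498.1 kN/m
FS = 498.1 / 263.0 = 1.894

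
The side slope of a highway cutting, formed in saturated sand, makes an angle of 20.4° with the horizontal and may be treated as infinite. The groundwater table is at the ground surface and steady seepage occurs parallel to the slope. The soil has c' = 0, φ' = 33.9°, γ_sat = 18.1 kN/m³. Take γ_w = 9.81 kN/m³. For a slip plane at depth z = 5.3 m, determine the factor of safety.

FS = 0.83

With seepage parallel to the slope and the water table at the surface, the effective normal stress on the slip plane uses the buoyant unit weight γ' = γ_sat − γ_w while the driving shear stress uses γ_sat:
FS = [c' + γ' z cos²β tanφ'] / [γ_sat z sinβ cosβ]
(For c' = 0 this reduces to FS = (γ'/γ_sat)·tanφ'/tanβ.)
γ' = 18.1 − 9.81 = 8.29 kN/m³
Numerator = 0.0 + 8.29·5.3·cos²20.4°·tan33.9° = 0.0 + 8.29·5.3·0.8785·0.6720 = 25.937 kPa
Denominator = 18.1·5.3·sin20.4°·cos20.4° = 18.1·5.3·0.3486·0.9373 = 31.341 kPa
FS = 25.937 / 31.341 = 0.828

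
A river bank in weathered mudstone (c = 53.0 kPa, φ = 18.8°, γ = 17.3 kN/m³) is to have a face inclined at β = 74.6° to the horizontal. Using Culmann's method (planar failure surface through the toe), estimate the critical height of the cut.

H_c = 25.54 m

Culmann's analysis gives the critical failure plane at α_cr = (β + φ)/2 = (74.6 + 18.8)/2 = 46.7°, and the critical height
H_c = (4c/γ) · sinβ cosφ / [1 − cos(β − φ)]
    = (4·53.0/17.3) · sin74.6°·cos18.8° / [1 − cos(55.8°)]
    = 12.254 · 0.9641·0.9466 / [1 − 0.5621]
    = 12.254 · 0.9127 / 0.4379
    = 25.54 m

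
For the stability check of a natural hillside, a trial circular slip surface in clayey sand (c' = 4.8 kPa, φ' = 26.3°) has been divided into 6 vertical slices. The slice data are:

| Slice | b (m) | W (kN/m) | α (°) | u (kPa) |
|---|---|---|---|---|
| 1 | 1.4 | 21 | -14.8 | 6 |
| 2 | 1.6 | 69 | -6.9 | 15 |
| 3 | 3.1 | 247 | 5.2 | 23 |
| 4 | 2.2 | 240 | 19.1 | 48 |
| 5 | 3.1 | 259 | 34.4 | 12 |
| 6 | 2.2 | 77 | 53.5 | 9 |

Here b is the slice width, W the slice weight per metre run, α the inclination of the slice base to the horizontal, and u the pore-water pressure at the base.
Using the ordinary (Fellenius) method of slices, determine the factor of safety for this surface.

Ordinary method of slices: FS = Σ[c'·Δl_i + (W_i cosα_i − u_i·Δl_i)·tanφ'] / Σ W_i sinα_i, with Δl_i = b_i / cosα_i.
Slice 1: Δl = 1.4/cos(-14.8°) = 1.448 m; N'_1 = 21·cos(-14.8°) − 6·1.448 = 11.6; c'Δl = 6.95; W sinα = -5.4
Slice 2: Δl = 1.6/cos(-6.9°) = 1.612 m; N'_2 = 69·cos(-6.9°) − 15·1.612 = 44.3; c'Δl = 7.74; W sinα = -8.3
Slice 3: Δl = 3.1/cos5.2° = 3.113 m; N'_3 = 247·cos5.2° − 23·3.113 = 174.4; c'Δl = 14.94; W sinα = 22.4
Slice 4: Δl = 2.2/cos19.1° = 2.328 m; N'_4 = 240·cos19.1° − 48·2.328 = 115.0; c'Δl = 11.18; W sinα = 78.5
Slice 5: Δl = 3.1/cos34.4° = 3.757 m; N'_5 = 259·cos34.4° − 12·3.757 = 168.6; c'Δl = 18.03; W sinα = 146.3
Slice 6: Δl = 2.2/cos53.5° = 3.699 m; N'_6 = 77·cos53.5° − 9·3.699 = 12.5; c'Δl = 17.75; W sinα = 61.9
Σc'Δl = 76.6 kN/m; ΣN' = 526.5 kN/m; ΣW sinα = 295.5 kN/m
Resisting = 76.6 + 526.5·tan26.3° = 76.6 + 260.2 = 336.8 kN/m
FS = 336.8 / 295.5 = 1.140

FS = 1.14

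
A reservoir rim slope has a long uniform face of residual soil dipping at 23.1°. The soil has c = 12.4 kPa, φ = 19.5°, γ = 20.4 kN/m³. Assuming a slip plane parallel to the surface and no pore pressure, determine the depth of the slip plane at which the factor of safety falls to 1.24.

z = 4.11 m

Setting FS = 1.24 in FS = [c + γz cos²β tanφ] / [γz sinβ cosβ] and solving for z:
z = c / [γ cosβ (FS·sinβ − cosβ·tanφ)]
  = 12.4 / [20.4·cos23.1°·(1.24·sin23.1° − cos23.1°·tan19.5°)]
  = 12.4 / [20.4·0.9198·(1.24·0.3923 − 0.9198·0.3541)]
  = 12.4 / 3.0168 = 4.110 m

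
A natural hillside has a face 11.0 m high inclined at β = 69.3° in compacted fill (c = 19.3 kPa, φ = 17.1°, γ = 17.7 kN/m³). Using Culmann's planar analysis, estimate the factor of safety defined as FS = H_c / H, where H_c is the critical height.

H_c = (4c/γ) · sinβ cosφ / [1 − cos(β − φ)]
    = (4·19.3/17.7) · sin69.3°·cos17.1° / [1 − cos52.2°]
    = 4.362 · 0.8941 / 0.3871 = 10.07 m
FS = H_c / H = 10.07 / 11.0 = 0.916

FS = 0.92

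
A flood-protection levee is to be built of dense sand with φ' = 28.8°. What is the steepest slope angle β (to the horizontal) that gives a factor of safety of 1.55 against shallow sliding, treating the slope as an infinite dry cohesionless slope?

For an infinite dry cohesionless slope FS = tanφ'/tanβ, so tanβ = tanφ' / FS.
tanβ = tan28.8° / 1.55 = 0.5498 / 1.55 = 0.3547
β = arctan(0.3547) = 19.53°

β = 19.5°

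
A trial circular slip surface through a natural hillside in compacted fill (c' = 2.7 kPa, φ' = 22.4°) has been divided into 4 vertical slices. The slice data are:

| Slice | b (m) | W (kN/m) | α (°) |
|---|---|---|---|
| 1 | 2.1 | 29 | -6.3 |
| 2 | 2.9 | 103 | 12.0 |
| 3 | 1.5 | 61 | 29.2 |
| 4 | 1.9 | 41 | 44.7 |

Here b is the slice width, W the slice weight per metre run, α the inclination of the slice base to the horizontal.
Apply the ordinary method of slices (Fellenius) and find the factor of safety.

Ordinary method of slices: FS = Σ[c'·Δl_i + (W_i cosα_i)·tanφ'] / Σ W_i sinα_i, with Δl_i = b_i / cosα_i.
Slice 1: Δl = 2.1/cos(-6.3°) = 2.113 m; N'_1 = 29·cos(-6.3°) = 28.8; c'Δl = 5.70; W sinα = -3.2
Slice 2: Δl = 2.9/cos12.0° = 2.965 m; N'_2 = 103·cos12.0° = 100.7; c'Δl = 8.00; W sinα = 21.4
Slice 3: Δl = 1.5/cos29.2° = 1.718 m; N'_3 = 61·cos29.2° = 53.2; c'Δl = 4.64; W sinα = 29.8
Slice 4: Δl = 1.9/cos44.7° = 2.673 m; N'_4 = 41·cos44.7° = 29.1; c'Δl = 7.22; W sinα = 28.8
Σc'Δl = 25.6 kN/m; ΣN' = 212.0 kN/m; ΣW sinα = 76.8 kN/m
Resisting = 25.6 + 212.0·tan22.4° = 25.6 + 87.4 = 112.9 kN/m
FS = 112.9 / 76.8 = 1.470

FS = 1.47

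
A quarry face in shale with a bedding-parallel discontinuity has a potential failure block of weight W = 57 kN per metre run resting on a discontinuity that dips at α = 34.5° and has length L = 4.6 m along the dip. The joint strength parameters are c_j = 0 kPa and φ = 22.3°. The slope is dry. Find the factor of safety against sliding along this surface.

Resolving the block weight along and normal to the plane and applying the Mohr–Coulomb strength on the joint:
N' = W cosα = 57·cos34.5° = 47.0 kN/m
Driving force T = W sinα = 57·sin34.5° = 32.3 kN/m
Resisting force R = c_j·L + N'·tanφ = 0·4.6 + 47.0·tan22.3° = 0.0 + 19.3 = 19.3 kN/m
FS = R / T = 19.3 / 32.3 = 0.597

FS = 0.60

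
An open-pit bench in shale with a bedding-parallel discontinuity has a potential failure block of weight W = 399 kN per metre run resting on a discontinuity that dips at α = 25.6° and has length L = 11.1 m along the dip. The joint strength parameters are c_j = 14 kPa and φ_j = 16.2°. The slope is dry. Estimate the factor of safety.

Resolving the block weight along and normal to the plane and applying the Mohr–Coulomb strength on the joint:
N' = W cosα = 399·cos25.6° = 359.8 kN/m
Driving force T = W sinα = 399·sin25.6° = 172.4 kN/m
Resisting force R = c_j·L + N'·tanφ_j = 14·11.1 + 359.8·tan16.2° = 155.4 + 104.5 = 259.9 kN/m
FS = R / T = 259.9 / 172.4 = 1.508

FS = 1.51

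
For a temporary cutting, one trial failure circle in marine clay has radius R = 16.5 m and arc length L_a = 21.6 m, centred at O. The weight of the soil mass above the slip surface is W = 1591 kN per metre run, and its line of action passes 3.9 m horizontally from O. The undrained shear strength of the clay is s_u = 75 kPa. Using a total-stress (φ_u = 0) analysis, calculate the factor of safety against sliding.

FS = 4.31

Taking moments about the centre O, the resisting moment is provided by the undrained shear strength acting along the arc:
M_R = s_u·L_a·R = 75·21.60·16.5 = 26730.0 kN·m/m
M_D = W·d = 1591·3.9 = 6204.9 kN·m/m
FS = M_R / M_D = 26730.0 / 6204.9 = 4.308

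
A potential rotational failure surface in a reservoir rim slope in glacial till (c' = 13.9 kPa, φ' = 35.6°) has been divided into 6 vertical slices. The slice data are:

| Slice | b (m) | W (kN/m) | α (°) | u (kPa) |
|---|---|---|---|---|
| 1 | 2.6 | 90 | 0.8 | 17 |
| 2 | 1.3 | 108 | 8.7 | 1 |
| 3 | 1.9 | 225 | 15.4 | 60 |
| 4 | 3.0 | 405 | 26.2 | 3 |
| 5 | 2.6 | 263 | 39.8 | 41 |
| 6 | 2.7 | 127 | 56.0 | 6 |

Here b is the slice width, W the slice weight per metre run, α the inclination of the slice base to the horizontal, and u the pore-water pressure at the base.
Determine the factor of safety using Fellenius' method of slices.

FS = 1.42

Ordinary method of slices: FS = Σ[c'·Δl_i + (W_i cosα_i − u_i·Δl_i)·tanφ'] / Σ W_i sinα_i, with Δl_i = b_i / cosα_i.
Slice 1: Δl = 2.6/cos0.8° = 2.600 m; N'_1 = 90·cos0.8° − 17·2.600 = 45.8; c'Δl = 36.14; W sinα = 1.3
Slice 2: Δl = 1.3/cos8.7° = 1.315 m; N'_2 = 108·cos8.7° − 1·1.315 = 105.4; c'Δl = 18.28; W sinα = 16.3
Slice 3: Δl = 1.9/cos15.4° = 1.971 m; N'_3 = 225·cos15.4° − 60·1.971 = 98.7; c'Δl = 27.39; W sinα = 59.8
Slice 4: Δl = 3.0/cos26.2° = 3.344 m; N'_4 = 405·cos26.2° − 3·3.344 = 353.4; c'Δl = 46.47; W sinα = 178.8
Slice 5: Δl = 2.6/cos39.8° = 3.384 m; N'_5 = 263·cos39.8° − 41·3.384 = 63.3; c'Δl = 47.04; W sinα = 168.3
Slice 6: Δl = 2.7/cos56.0° = 4.828 m; N'_6 = 127·cos56.0° − 6·4.828 = 42.0; c'Δl = 67.11; W sinα = 105.3
Σc'Δl = 242.4 kN/m; ΣN' = 708.6 kN/m; ΣW sinα = 529.8 kN/m
Resisting = 242.4 + 708.6·tan35.6° = 242.4 + 507.3 = 749.8 kN/m
FS = 749.8 / 529.8 = 1.415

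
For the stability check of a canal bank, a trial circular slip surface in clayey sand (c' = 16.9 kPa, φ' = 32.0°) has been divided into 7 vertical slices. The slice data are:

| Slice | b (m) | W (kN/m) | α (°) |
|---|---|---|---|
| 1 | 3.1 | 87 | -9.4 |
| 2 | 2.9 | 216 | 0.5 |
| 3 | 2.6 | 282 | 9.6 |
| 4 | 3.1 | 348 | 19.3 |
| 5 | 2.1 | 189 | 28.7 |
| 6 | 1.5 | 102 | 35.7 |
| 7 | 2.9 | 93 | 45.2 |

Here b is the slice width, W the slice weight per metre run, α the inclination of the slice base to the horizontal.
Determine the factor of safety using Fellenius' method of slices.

Ordinary method of slices: FS = Σ[c'·Δl_i + (W_i cosα_i)·tanφ'] / Σ W_i sinα_i, with Δl_i = b_i / cosα_i.
Slice 1: Δl = 3.1/cos(-9.4°) = 3.142 m; N'_1 = 87·cos(-9.4°) = 85.8; c'Δl = 53.10; W sinα = -14.2
Slice 2: Δl = 2.9/cos0.5° = 2.900 m; N'_2 = 216·cos0.5° = 216.0; c'Δl = 49.01; W sinα = 1.9
Slice 3: Δl = 2.6/cos9.6° = 2.637 m; N'_3 = 282·cos9.6° = 278.1; c'Δl = 44.56; W sinα = 47.0
Slice 4: Δl = 3.1/cos19.3° = 3.285 m; N'_4 = 348·cos19.3° = 328.4; c'Δl = 55.51; W sinα = 115.0
Slice 5: Δl = 2.1/cos28.7° = 2.394 m; N'_5 = 189·cos28.7° = 165.8; c'Δl = 40.46; W sinα = 90.8
Slice 6: Δl = 1.5/cos35.7° = 1.847 m; N'_6 = 102·cos35.7° = 82.8; c'Δl = 31.22; W sinα = 59.5
Slice 7: Δl = 2.9/cos45.2° = 4.116 m; N'_7 = 93·cos45.2° = 65.5; c'Δl = 69.55; W sinα = 66.0
Σc'Δl = 343.4 kN/m; ΣN' = 1222.5 kN/m; ΣW sinα = 366.0 kN/m
Resisting = 343.4 + 1222.5·tan32.0° = 343.4 + 763.9 = 1107.3 kN/m
FS = 1107.3 / 366.0 = 3.025

FS = 3.03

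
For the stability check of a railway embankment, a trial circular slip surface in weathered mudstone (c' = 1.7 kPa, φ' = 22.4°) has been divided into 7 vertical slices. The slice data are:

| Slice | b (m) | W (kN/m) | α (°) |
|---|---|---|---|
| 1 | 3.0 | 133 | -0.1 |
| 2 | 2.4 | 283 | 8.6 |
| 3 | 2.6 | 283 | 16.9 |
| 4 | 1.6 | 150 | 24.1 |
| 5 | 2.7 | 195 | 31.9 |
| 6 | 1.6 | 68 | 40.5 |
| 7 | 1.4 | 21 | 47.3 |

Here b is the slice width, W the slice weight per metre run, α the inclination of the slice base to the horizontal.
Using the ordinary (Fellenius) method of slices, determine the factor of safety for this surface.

FS = 1.33

Ordinary method of slices: FS = Σ[c'·Δl_i + (W_i cosα_i)·tanφ'] / Σ W_i sinα_i, with Δl_i = b_i / cosα_i.
Slice 1: Δl = 3.0/cos(-0.1°) = 3.000 m; N'_1 = 133·cos(-0.1°) = 133.0; c'Δl = 5.10; W sinα = -0.2
Slice 2: Δl = 2.4/cos8.6° = 2.427 m; N'_2 = 283·cos8.6° = 279.8; c'Δl = 4.13; W sinα = 42.3
Slice 3: Δl = 2.6/cos16.9° = 2.717 m; N'_3 = 283·cos16.9° = 270.8; c'Δl = 4.62; W sinα = 82.3
Slice 4: Δl = 1.6/cos24.1° = 1.753 m; N'_4 = 150·cos24.1° = 136.9; c'Δl = 2.98; W sinα = 61.2
Slice 5: Δl = 2.7/cos31.9° = 3.180 m; N'_5 = 195·cos31.9° = 165.5; c'Δl = 5.41; W sinα = 103.0
Slice 6: Δl = 1.6/cos40.5° = 2.104 m; N'_6 = 68·cos40.5° = 51.7; c'Δl = 3.58; W sinα = 44.2
Slice 7: Δl = 1.4/cos47.3° = 2.064 m; N'_7 = 21·cos47.3° = 14.2; c'Δl = 3.51; W sinα = 15.4
Σc'Δl = 29.3 kN/m; ΣN' = 1052.0 kN/m; ΣW sinα = 348.2 kN/m
Resisting = 29.3 + 1052.0·tan22.4° = 29.3 + 433.6 = 462.9 kN/m
FS = 462.9 / 348.2 = 1.329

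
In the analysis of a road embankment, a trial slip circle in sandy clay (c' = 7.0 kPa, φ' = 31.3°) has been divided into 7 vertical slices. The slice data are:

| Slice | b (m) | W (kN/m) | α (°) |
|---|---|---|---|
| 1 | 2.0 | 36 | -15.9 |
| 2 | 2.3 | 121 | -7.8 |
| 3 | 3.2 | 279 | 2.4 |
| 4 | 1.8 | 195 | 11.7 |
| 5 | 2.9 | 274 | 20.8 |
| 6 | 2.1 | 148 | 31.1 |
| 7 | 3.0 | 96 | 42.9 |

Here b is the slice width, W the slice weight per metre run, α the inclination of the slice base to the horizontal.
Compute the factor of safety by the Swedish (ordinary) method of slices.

Ordinary method of slices: FS = Σ[c'·Δl_i + (W_i cosα_i)·tanφ'] / Σ W_i sinα_i, with Δl_i = b_i / cosα_i.
Slice 1: Δl = 2.0/cos(-15.9°) = 2.080 m; N'_1 = 36·cos(-15.9°) = 34.6; c'Δl = 14.56; W sinα = -9.9
Slice 2: Δl = 2.3/cos(-7.8°) = 2.321 m; N'_2 = 121·cos(-7.8°) = 119.9; c'Δl = 16.25; W sinα = -16.4
Slice 3: Δl = 3.2/cos2.4° = 3.203 m; N'_3 = 279·cos2.4° = 278.8; c'Δl = 22.42; W sinα = 11.7
Slice 4: Δl = 1.8/cos11.7° = 1.838 m; N'_4 = 195·cos11.7° = 190.9; c'Δl = 12.87; W sinα = 39.5
Slice 5: Δl = 2.9/cos20.8° = 3.102 m; N'_5 = 274·cos20.8° = 256.1; c'Δl = 21.72; W sinα = 97.3
Slice 6: Δl = 2.1/cos31.1° = 2.453 m; N'_6 = 148·cos31.1° = 126.7; c'Δl = 17.17; W sinα = 76.4
Slice 7: Δl = 3.0/cos42.9° = 4.095 m; N'_7 = 96·cos42.9° = 70.3; c'Δl = 28.67; W sinα = 65.3
Σc'Δl = 133.6 kN/m; ΣN' = 1077.4 kN/m; ΣW sinα = 264.0 kN/m
Resisting = 133.6 + 1077.4·tan31.3° = 133.6 + 655.1 = 788.7 kN/m
FS = 788.7 / 264.0 = 2.987

FS = 2.99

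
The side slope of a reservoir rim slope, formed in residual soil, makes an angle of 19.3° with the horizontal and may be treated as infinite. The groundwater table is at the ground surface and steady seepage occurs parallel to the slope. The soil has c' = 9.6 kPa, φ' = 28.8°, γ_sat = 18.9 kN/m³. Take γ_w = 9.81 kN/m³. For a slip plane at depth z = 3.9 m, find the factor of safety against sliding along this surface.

With seepage parallel to the slope and the water table at the surface, the effective normal stress on the slip plane uses the buoyant unit weight γ' = γ_sat − γ_w while the driving shear stress uses γ_sat:
FS = [c' + γ' z cos²β tanφ'] / [γ_sat z sinβ cosβ]
γ' = 18.9 − 9.81 = 9.09 kN/m³
Numerator = 9.6 + 9.09·3.9·cos²19.3°·tan28.8° = 9.6 + 9.09·3.9·0.8908·0.5498 = 26.960 kPa
Denominator = 18.9·3.9·sin19.3°·cos19.3° = 18.9·3.9·0.3305·0.9438 = 22.993 kPa
FS = 26.960 / 22.993 = 1.173

FS = 1.17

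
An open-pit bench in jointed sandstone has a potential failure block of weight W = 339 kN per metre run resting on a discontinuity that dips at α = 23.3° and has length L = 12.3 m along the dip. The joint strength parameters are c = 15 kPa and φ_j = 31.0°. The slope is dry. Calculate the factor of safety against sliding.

Resolving the block weight along and normal to the plane and applying the Mohr–Coulomb strength on the joint:
N' = W cosα = 339·cos23.3° = 311.4 kN/m
Driving force T = W sinα = 339·sin23.3° = 134.1 kN/m
Resisting force R = c·L + N'·tanφ_j = 15·12.3 + 311.4·tan31.0° = 184.5 + 187.1 = 371.6 kN/m
FS = R / T = 371.6 / 134.1 = 2.771

FS = 2.77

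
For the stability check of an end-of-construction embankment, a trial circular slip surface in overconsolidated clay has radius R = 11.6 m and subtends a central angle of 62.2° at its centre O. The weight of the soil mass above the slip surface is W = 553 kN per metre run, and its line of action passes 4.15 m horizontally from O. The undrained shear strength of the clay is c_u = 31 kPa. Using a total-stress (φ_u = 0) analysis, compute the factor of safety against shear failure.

Taking moments about the centre O, the resisting moment is provided by the undrained shear strength acting along the arc:
Arc length L_a = R·θ = 11.6·(62.2°·π/180) = 11.6·1.0856 = 12.59 m
M_R = c_u·L_a·R = 31·12.59·11.6 = 4528.4 kN·m/m
M_D = W·d = 553·4.15 = 2295.0 kN·m/m
FS = M_R / M_D = 4528.4 / 2295.0 = 1.973

FS = 1.97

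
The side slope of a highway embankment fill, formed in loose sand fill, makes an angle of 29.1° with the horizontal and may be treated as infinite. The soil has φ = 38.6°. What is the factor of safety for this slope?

FS = 1.43

For a dry cohesionless infinite slope the factor of safety is FS = tanφ / tanβ.
FS = tan38.6° / tan29.1° = 0.7983 / 0.5566 = 1.434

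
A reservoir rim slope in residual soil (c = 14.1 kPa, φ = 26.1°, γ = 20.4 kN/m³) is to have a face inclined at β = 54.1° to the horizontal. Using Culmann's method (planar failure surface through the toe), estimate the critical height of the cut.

H_c = 17.18 m

Culmann's analysis gives the critical failure plane at α_cr = (β + φ)/2 = (54.1 + 26.1)/2 = 40.1°, and the critical height
H_c = (4c/γ) · sinβ cosφ / [1 − cos(β − φ)]
    = (4·14.1/20.4) · sin54.1°·cos26.1° / [1 − cos(28.0°)]
    = 2.765 · 0.8100·0.8980 / [1 − 0.8829]
    = 2.765 · 0.7274 / 0.1171
    = 17.18 m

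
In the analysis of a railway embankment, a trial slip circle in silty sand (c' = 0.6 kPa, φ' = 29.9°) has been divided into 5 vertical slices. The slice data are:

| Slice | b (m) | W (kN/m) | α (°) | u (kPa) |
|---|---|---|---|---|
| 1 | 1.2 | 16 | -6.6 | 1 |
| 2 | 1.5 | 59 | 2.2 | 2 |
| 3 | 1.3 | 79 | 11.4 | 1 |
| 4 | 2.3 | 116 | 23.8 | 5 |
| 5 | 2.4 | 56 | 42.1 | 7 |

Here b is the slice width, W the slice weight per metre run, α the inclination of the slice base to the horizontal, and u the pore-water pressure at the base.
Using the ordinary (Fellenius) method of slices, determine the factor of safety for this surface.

FS = 1.54

Ordinary method of slices: FS = Σ[c'·Δl_i + (W_i cosα_i − u_i·Δl_i)·tanφ'] / Σ W_i sinα_i, with Δl_i = b_i / cosα_i.
Slice 1: Δl = 1.2/cos(-6.6°) = 1.208 m; N'_1 = 16·cos(-6.6°) − 1·1.208 = 14.7; c'Δl = 0.72; W sinα = -1.8
Slice 2: Δl = 1.5/cos2.2° = 1.501 m; N'_2 = 59·cos2.2° − 2·1.501 = 56.0; c'Δl = 0.90; W sinα = 2.3
Slice 3: Δl = 1.3/cos11.4° = 1.326 m; N'_3 = 79·cos11.4° − 1·1.326 = 76.1; c'Δl = 0.80; W sinα = 15.6
Slice 4: Δl = 2.3/cos23.8° = 2.514 m; N'_4 = 116·cos23.8° − 5·2.514 = 93.6; c'Δl = 1.51; W sinα = 46.8
Slice 5: Δl = 2.4/cos42.1° = 3.235 m; N'_5 = 56·cos42.1° − 7·3.235 = 18.9; c'Δl = 1.94; W sinα = 37.5
Σc'Δl = 5.9 kN/m; ΣN' = 259.2 kN/m; ΣW sinα = 100.4 kN/m
Resisting = 5.9 + 259.2·tan29.9° = 5.9 + 149.1 = 154.9 kN/m
FS = 154.9 / 100.4 = 1.543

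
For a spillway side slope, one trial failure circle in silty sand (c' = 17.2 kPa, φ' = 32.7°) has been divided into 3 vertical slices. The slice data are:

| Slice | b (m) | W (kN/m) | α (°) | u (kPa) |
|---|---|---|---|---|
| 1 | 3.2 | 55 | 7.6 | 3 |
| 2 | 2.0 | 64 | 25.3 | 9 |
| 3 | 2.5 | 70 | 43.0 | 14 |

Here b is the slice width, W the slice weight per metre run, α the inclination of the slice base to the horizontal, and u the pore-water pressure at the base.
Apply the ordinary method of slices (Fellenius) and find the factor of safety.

FS = 2.52

Ordinary method of slices: FS = Σ[c'·Δl_i + (W_i cosα_i − u_i·Δl_i)·tanφ'] / Σ W_i sinα_i, with Δl_i = b_i / cosα_i.
Slice 1: Δl = 3.2/cos7.6° = 3.228 m; N'_1 = 55·cos7.6° − 3·3.228 = 44.8; c'Δl = 55.53; W sinα = 7.3
Slice 2: Δl = 2.0/cos25.3° = 2.212 m; N'_2 = 64·cos25.3° − 9·2.212 = 38.0; c'Δl = 38.05; W sinα = 27.4
Slice 3: Δl = 2.5/cos43.0° = 3.418 m; N'_3 = 70·cos43.0° − 14·3.418 = 3.3; c'Δl = 58.80; W sinα = 47.7
Σc'Δl = 152.4 kN/m; ΣN' = 86.1 kN/m; ΣW sinα = 82.4 kN/m
Resisting = 152.4 + 86.1·tan32.7° = 152.4 + 55.3 = 207.7 kN/m
FS = 207.7 / 82.4 = 2.521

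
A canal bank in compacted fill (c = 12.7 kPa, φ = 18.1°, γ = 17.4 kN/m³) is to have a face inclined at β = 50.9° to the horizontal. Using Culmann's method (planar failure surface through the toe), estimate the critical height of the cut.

Culmann's analysis gives the critical failure plane at α_cr = (β + φ)/2 = (50.9 + 18.1)/2 = 34.5°, and the critical height
H_c = (4c/γ) · sinβ cosφ / [1 − cos(β − φ)]
    = (4·12.7/17.4) · sin50.9°·cos18.1° / [1 − cos(32.8°)]
    = 2.920 · 0.7760·0.9505 / [1 − 0.8406]
    = 2.920 · 0.7376 / 0.1594
    = 13.51 m

H_c = 13.51 m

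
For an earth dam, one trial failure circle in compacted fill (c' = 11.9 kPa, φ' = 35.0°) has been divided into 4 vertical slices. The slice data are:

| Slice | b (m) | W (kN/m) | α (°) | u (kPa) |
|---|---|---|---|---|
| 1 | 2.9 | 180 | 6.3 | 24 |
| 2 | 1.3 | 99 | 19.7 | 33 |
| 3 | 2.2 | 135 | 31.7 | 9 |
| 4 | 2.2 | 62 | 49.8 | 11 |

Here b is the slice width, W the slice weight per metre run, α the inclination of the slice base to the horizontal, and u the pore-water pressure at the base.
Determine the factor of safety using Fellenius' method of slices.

Ordinary method of slices: FS = Σ[c'·Δl_i + (W_i cosα_i − u_i·Δl_i)·tanφ'] / Σ W_i sinα_i, with Δl_i = b_i / cosα_i.
Slice 1: Δl = 2.9/cos6.3° = 2.918 m; N'_1 = 180·cos6.3° − 24·2.918 = 108.9; c'Δl = 34.72; W sinα = 19.8
Slice 2: Δl = 1.3/cos19.7° = 1.381 m; N'_2 = 99·cos19.7° − 33·1.381 = 47.6; c'Δl = 16.43; W sinα = 33.4
Slice 3: Δl = 2.2/cos31.7° = 2.586 m; N'_3 = 135·cos31.7° − 9·2.586 = 91.6; c'Δl = 30.77; W sinα = 70.9
Slice 4: Δl = 2.2/cos49.8° = 3.408 m; N'_4 = 62·cos49.8° − 11·3.408 = 2.5; c'Δl = 40.56; W sinα = 47.4
Σc'Δl = 122.5 kN/m; ΣN' = 250.6 kN/m; ΣW sinα = 171.4 kN/m
Resisting = 122.5 + 250.6·tan35.0° = 122.5 + 175.5 = 298.0 kN/m
FS = 298.0 / 171.4 = 1.738

FS = 1.74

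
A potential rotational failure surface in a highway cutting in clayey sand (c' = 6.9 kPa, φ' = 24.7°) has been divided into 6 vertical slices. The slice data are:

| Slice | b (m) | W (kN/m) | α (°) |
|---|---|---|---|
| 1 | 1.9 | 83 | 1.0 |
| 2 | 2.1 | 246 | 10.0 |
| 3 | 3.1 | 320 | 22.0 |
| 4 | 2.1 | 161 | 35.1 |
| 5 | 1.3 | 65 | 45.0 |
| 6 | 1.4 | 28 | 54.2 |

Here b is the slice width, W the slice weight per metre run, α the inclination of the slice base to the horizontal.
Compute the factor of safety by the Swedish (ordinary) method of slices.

FS = 1.45

Ordinary method of slices: FS = Σ[c'·Δl_i + (W_i cosα_i)·tanφ'] / Σ W_i sinα_i, with Δl_i = b_i / cosα_i.
Slice 1: Δl = 1.9/cos1.0° = 1.900 m; N'_1 = 83·cos1.0° = 83.0; c'Δl = 13.11; W sinα = 1.4
Slice 2: Δl = 2.1/cos10.0° = 2.132 m; N'_2 = 246·cos10.0° = 242.3; c'Δl = 14.71; W sinα = 42.7
Slice 3: Δl = 3.1/cos22.0° = 3.343 m; N'_3 = 320·cos22.0° = 296.7; c'Δl = 23.07; W sinα = 119.9
Slice 4: Δl = 2.1/cos35.1° = 2.567 m; N'_4 = 161·cos35.1° = 131.7; c'Δl = 17.71; W sinα = 92.6
Slice 5: Δl = 1.3/cos45.0° = 1.838 m; N'_5 = 65·cos45.0° = 46.0; c'Δl = 12.69; W sinα = 46.0
Slice 6: Δl = 1.4/cos54.2° = 2.393 m; N'_6 = 28·cos54.2° = 16.4; c'Δl = 16.51; W sinα = 22.7
Σc'Δl = 97.8 kN/m; ΣN' = 816.0 kN/m; ΣW sinα = 325.3 kN/m
Resisting = 97.8 + 816.0·tan24.7° = 97.8 + 375.3 = 473.1 kN/m
FS = 473.1 / 325.3 = 1.454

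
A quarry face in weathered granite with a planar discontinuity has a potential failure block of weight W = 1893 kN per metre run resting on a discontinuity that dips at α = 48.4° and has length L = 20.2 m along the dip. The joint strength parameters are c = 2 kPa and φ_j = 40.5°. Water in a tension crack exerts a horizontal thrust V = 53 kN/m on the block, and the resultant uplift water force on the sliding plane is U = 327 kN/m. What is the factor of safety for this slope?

FS = 0.55

Resolving the block weight along and normal to the plane and applying the Mohr–Coulomb strength on the joint:
N' = W cosα − U − V sinα = 1893·cos48.4° − 327 − 53·sin48.4° = 890.2 kN/m
Driving force T = W sinα + V cosα = 1893·sin48.4° + 53·cos48.4° = 1450.8 kN/m
Resisting force R = c·L + N'·tanφ_j = 2·20.2 + 890.2·tan40.5° = 40.4 + 760.3 = 800.7 kN/m
FS = R / T = 800.7 / 1450.8 = 0.552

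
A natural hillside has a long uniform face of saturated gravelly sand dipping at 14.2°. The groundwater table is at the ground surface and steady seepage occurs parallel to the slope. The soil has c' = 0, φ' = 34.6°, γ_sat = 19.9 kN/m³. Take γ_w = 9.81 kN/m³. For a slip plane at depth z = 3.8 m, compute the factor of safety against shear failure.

With seepage parallel to the slope and the water table at the surface, the effective normal stress on the slip plane uses the buoyant unit weight γ' = γ_sat − γ_w while the driving shear stress uses γ_sat:
FS = [c' + γ' z cos²β tanφ'] / [γ_sat z sinβ cosβ]
(For c' = 0 this reduces to FS = (γ'/γ_sat)·tanφ'/tanβ.)
γ' = 19.9 − 9.81 = 10.09 kN/m³
Numerator = 0.0 + 10.09·3.8·cos²14.2°·tan34.6° = 0.0 + 10.09·3.8·0.9398·0.6899 = 24.859 kPa
Denominator = 19.9·3.8·sin14.2°·cos14.2° = 19.9·3.8·0.2453·0.9694 = 17.983 kPa
FS = 24.859 / 17.983 = 1.382

FS = 1.38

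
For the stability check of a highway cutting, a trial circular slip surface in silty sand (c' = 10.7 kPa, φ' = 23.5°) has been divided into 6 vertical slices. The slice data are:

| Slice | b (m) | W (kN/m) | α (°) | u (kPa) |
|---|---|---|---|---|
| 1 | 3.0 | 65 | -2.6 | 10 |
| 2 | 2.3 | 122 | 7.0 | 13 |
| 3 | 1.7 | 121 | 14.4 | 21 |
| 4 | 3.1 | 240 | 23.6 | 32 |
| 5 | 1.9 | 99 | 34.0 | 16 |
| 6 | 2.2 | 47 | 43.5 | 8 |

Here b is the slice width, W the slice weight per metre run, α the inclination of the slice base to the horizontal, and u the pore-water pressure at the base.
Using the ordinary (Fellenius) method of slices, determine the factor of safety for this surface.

Ordinary method of slices: FS = Σ[c'·Δl_i + (W_i cosα_i − u_i·Δl_i)·tanφ'] / Σ W_i sinα_i, with Δl_i = b_i / cosα_i.
Slice 1: Δl = 3.0/cos(-2.6°) = 3.003 m; N'_1 = 65·cos(-2.6°) − 10·3.003 = 34.9; c'Δl = 32.13; W sinα = -2.9
Slice 2: Δl = 2.3/cos7.0° = 2.317 m; N'_2 = 122·cos7.0° − 13·2.317 = 91.0; c'Δl = 24.79; W sinα = 14.9
Slice 3: Δl = 1.7/cos14.4° = 1.755 m; N'_3 = 121·cos14.4° − 21·1.755 = 80.3; c'Δl = 18.78; W sinα = 30.1
Slice 4: Δl = 3.1/cos23.6° = 3.383 m; N'_4 = 240·cos23.6° − 32·3.383 = 111.7; c'Δl = 36.20; W sinα = 96.1
Slice 5: Δl = 1.9/cos34.0° = 2.292 m; N'_5 = 99·cos34.0° − 16·2.292 = 45.4; c'Δl = 24.52; W sinα = 55.4
Slice 6: Δl = 2.2/cos43.5° = 3.033 m; N'_6 = 47·cos43.5° − 8·3.033 = 9.8; c'Δl = 32.45; W sinα = 32.4
Σc'Δl = 168.9 kN/m; ΣN' = 373.1 kN/m; ΣW sinα = 225.8 kN/m
Resisting = 168.9 + 373.1·tan23.5° = 168.9 + 162.2 = 331.1 kN/m
FS = 331.1 / 225.8 = 1.466

FS = 1.47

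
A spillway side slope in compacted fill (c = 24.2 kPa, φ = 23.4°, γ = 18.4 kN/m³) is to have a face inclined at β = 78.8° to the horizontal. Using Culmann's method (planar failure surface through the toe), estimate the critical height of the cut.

H_c = 10.96 m

Culmann's analysis gives the critical failure plane at α_cr = (β + φ)/2 = (78.8 + 23.4)/2 = 51.1°, and the critical height
H_c = (4c/γ) · sinβ cosφ / [1 − cos(β − φ)]
    = (4·24.2/18.4) · sin78.8°·cos23.4° / [1 − cos(55.4°)]
    = 5.261 · 0.9810·0.9178 / [1 − 0.5678]
    = 5.261 · 0.9003 / 0.4322
    = 10.96 m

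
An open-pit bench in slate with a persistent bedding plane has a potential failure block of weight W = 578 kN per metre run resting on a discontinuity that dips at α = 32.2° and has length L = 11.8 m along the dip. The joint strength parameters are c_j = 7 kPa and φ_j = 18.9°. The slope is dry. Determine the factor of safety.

Resolving the block weight along and normal to the plane and applying the Mohr–Coulomb strength on the joint:
N' = W cosα = 578·cos32.2° = 489.1 kN/m
Driving force T = W sinα = 578·sin32.2° = 308.0 kN/m
Resisting force R = c_j·L + N'·tanφ_j = 7·11.8 + 489.1·tan18.9° = 82.6 + 167.5 = 250.1 kN/m
FS = R / T = 250.1 / 308.0 = 0.812

FS = 0.81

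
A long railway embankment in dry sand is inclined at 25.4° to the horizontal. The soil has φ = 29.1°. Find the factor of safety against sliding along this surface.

FS = 1.17

For a dry cohesionless infinite slope the factor of safety is FS = tanφ / tanβ.
FS = tan29.1° / tan25.4° = 0.5566 / 0.4748 = 1.172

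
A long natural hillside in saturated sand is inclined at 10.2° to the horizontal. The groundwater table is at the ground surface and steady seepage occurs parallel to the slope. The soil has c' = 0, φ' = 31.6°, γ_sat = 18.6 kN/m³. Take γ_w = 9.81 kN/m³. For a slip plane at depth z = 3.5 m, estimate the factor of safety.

With seepage parallel to the slope and the water table at the surface, the effective normal stress on the slip plane uses the buoyant unit weight γ' = γ_sat − γ_w while the driving shear stress uses γ_sat:
FS = [c' + γ' z cos²β tanφ'] / [γ_sat z sinβ cosβ]
(For c' = 0 this reduces to FS = (γ'/γ_sat)·tanφ'/tanβ.)
γ' = 18.6 − 9.81 = 8.79 kN/m³
Numerator = 0.0 + 8.79·3.5·cos²10.2°·tan31.6° = 0.0 + 8.79·3.5·0.9686·0.6152 = 18.333 kPa
Denominator = 18.6·3.5·sin10.2°·cos10.2° = 18.6·3.5·0.1771·0.9842 = 11.346 kPa
FS = 18.333 / 11.346 = 1.616

FS = 1.62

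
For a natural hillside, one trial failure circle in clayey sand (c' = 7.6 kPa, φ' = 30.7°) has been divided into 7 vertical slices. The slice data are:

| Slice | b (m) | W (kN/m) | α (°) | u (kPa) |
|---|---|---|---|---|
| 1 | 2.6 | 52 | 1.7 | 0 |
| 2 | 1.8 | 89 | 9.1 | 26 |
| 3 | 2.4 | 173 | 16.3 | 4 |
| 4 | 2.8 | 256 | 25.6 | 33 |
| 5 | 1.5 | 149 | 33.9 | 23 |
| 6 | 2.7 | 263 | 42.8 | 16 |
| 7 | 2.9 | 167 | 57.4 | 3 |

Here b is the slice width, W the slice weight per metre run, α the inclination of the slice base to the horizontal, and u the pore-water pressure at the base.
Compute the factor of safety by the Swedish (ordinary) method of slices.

FS = 0.96

Ordinary method of slices: FS = Σ[c'·Δl_i + (W_i cosα_i − u_i·Δl_i)·tanφ'] / Σ W_i sinα_i, with Δl_i = b_i / cosα_i.
Slice 1: Δl = 2.6/cos1.7° = 2.601 m; N'_1 = 52·cos1.7° − 0·2.601 = 52.0; c'Δl = 19.77; W sinα = 1.5
Slice 2: Δl = 1.8/cos9.1° = 1.823 m; N'_2 = 89·cos9.1° − 26·1.823 = 40.5; c'Δl = 13.85; W sinα = 14.1
Slice 3: Δl = 2.4/cos16.3° = 2.501 m; N'_3 = 173·cos16.3° − 4·2.501 = 156.0; c'Δl = 19.00; W sinα = 48.6
Slice 4: Δl = 2.8/cos25.6° = 3.105 m; N'_4 = 256·cos25.6° − 33·3.105 = 128.4; c'Δl = 23.60; W sinα = 110.6
Slice 5: Δl = 1.5/cos33.9° = 1.807 m; N'_5 = 149·cos33.9° − 23·1.807 = 82.1; c'Δl = 13.73; W sinα = 83.1
Slice 6: Δl = 2.7/cos42.8° = 3.680 m; N'_6 = 263·cos42.8° − 16·3.680 = 134.1; c'Δl = 27.97; W sinα = 178.7
Slice 7: Δl = 2.9/cos57.4° = 5.383 m; N'_7 = 167·cos57.4° − 3·5.383 = 73.8; c'Δl = 40.91; W sinα = 140.7
Σc'Δl = 158.8 kN/m; ΣN' = 666.9 kN/m; ΣW sinα = 577.3 kN/m
Resisting = 158.8 + 666.9·tan30.7° = 158.8 + 396.0 = 554.8 kN/m
FS = 554.8 / 577.3 = 0.961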